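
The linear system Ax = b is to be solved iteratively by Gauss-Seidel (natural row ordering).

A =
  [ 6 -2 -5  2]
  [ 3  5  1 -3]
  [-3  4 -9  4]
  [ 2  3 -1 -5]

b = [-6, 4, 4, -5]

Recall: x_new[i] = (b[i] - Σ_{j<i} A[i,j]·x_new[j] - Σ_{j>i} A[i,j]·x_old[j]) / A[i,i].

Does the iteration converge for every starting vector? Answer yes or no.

Split A = D + L + U, D = diag(6, 5, -9, -5).
T_GS = -(D+L)⁻¹U: row 0 first, T[0,3] = -(2)/(6) = -0.3333; later rows by forward substitution.
  T[0,:] = [+0.0000 +0.3333 +0.8333 -0.3333]
  T[1,:] = [+0.0000 -0.2000 -0.7000 +0.8000]
  T[2,:] = [+0.0000 -0.2000 -0.5889 +0.9111]
  T[3,:] = [+0.0000 +0.0533 +0.0311 +0.1644]
moduli |λ_i(T)| = 0.8899, 0.1984, 0.0671, 0.0000.
spectral radius ρ = 0.8899; 0.8899 < 1 ⇒ converges.

yes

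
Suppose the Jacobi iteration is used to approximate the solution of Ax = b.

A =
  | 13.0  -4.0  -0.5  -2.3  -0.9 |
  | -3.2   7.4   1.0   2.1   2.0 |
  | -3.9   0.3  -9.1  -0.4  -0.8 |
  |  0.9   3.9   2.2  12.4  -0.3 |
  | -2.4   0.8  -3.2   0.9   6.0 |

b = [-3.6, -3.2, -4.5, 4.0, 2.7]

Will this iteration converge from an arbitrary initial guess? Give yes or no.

yes

Diagonal D = diag(13, 7.4, -9.1, 12.4, 6); L, U strict lower/upper.
Jacobi T = -D⁻¹(L+U): T[3,1] = -(3.9)/(12.4) = -0.3145; T[3,3] = 0.
  T[0,:] = [+0.0000, +0.3077, +0.0385, +0.1769, +0.0692]
  T[1,:] = [+0.4324, +0.0000, -0.1351, -0.2838, -0.2703]
  T[2,:] = [-0.4286, +0.0330, +0.0000, -0.0440, -0.0879]
  T[3,:] = [-0.0726, -0.3145, -0.1774, +0.0000, +0.0242]
  T[4,:] = [+0.4000, -0.1333, +0.5333, -0.1500, +0.0000]
|λ(T)| sorted: 0.6115, 0.4174, 0.2720, 0.2720, 0.0905.
ρ(T) = max|λ| = 0.6115; 0.6115 < 1 ⇒ converges.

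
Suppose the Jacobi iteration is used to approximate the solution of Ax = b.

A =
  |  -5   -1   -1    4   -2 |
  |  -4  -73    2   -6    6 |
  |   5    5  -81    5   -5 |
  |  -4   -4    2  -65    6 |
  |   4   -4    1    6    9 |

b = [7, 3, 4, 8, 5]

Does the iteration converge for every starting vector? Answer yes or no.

yes

Let D = diag(-5, -73, -81, -65, 9); L, U the strict triangles.
T_J = -D⁻¹(L+U): T[0,1] = -(-1)/(-5) = -0.2000; T[0,0] = 0.
  T[0,:] = [+0.0000  -0.2000  -0.2000  +0.8000  -0.4000]
  T[1,:] = [-0.0548  +0.0000  +0.0274  -0.0822  +0.0822]
  T[2,:] = [+0.0617  +0.0617  +0.0000  +0.0617  -0.0617]
  T[3,:] = [-0.0615  -0.0615  +0.0308  +0.0000  +0.0923]
  T[4,:] = [-0.4444  +0.4444  -0.1111  -0.6667  +0.0000]
eigenvalue magnitudes: 0.4394, 0.2563, 0.2563, 0.0151, 0.0080.
spectral radius ρ = 0.4394; 0.4394 < 1, so it converges for any x₀.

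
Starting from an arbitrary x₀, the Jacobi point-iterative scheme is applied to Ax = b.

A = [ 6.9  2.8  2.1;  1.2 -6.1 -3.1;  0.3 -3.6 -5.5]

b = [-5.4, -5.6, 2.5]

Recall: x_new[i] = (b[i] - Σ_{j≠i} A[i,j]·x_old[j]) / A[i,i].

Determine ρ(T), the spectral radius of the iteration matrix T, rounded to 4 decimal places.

0.5698

Diagonal D = diag(6.9, -6.1, -5.5); L, U strict lower/upper.
Jacobi: T = -D⁻¹(L+U), T[1,2] = -(-3.1)/(-6.1) = -0.5082; T[1,1] = 0.
  T[0,:] = [+0.0000  -0.4058  -0.3043]
  T[1,:] = [+0.1967  +0.0000  -0.5082]
  T[2,:] = [+0.0545  -0.6545  +0.0000]
moduli |λ_i(T)| = 0.5698, 0.2975, 0.2975.
ρ(T) = max|λ| = 0.5698; 0.5698 < 1, so it converges for any x₀.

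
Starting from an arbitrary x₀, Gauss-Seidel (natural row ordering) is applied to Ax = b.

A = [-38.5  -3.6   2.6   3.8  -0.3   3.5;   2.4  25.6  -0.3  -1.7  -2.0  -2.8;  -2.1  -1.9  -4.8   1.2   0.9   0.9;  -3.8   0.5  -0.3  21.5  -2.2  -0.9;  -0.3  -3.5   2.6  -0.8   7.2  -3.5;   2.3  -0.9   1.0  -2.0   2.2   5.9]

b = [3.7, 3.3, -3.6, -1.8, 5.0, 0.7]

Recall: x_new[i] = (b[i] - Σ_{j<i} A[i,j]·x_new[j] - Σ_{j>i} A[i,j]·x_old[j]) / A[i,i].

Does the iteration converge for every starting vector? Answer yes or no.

yes

Diagonal D = diag(-38.5, 25.6, -4.8, 21.5, 7.2, 5.9); L, U strict lower/upper.
T_GS = -(D+L)⁻¹U: row 0 first, T[0,1] = -(-3.6)/(-38.5) = -0.0935; later rows by forward substitution.
  T[0,:] = [+0.0000  -0.0935  +0.0675  +0.0987  -0.0078  +0.0909]
  T[1,:] = [+0.0000  +0.0088  +0.0054  +0.0572  +0.0789  +0.1009]
  T[2,:] = [+0.0000  +0.0374  -0.0317  +0.1842  +0.1597  +0.1078]
  T[3,:] = [+0.0000  -0.0162  +0.0114  +0.0187  +0.1013  +0.0571]
  T[4,:] = [+0.0000  -0.0150  +0.0181  -0.0325  -0.0084  +0.5063]
  T[5,:] = [+0.0000  +0.0315  -0.0230  -0.0425  +0.0255  -0.2078]
eigenvalue magnitudes: 0.2803, 0.1118, 0.1118, 0.0595, 0.0255, 0.0000.
spectral radius ρ = 0.2803; 0.2803 < 1 ⇒ converges.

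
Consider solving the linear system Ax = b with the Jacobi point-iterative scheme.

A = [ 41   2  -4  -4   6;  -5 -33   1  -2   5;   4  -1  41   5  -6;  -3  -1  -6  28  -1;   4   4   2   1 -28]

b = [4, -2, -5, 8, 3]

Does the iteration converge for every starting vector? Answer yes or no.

yes

Let D = diag(41, -33, 41, 28, -28); L, U the strict triangles.
Jacobi: T = -D⁻¹(L+U), T[2,0] = -(4)/(41) = -0.0976; T[2,2] = 0.
  T[0,:] = [+0.0000, -0.0488, +0.0976, +0.0976, -0.1463]
  T[1,:] = [-0.1515, +0.0000, +0.0303, -0.0606, +0.1515]
  T[2,:] = [-0.0976, +0.0244, +0.0000, -0.1220, +0.1463]
  T[3,:] = [+0.1071, +0.0357, +0.2143, +0.0000, +0.0357]
  T[4,:] = [+0.1429, +0.1429, +0.0714, +0.0357, +0.0000]
eigenvalue magnitudes: 0.1647, 0.1377, 0.1377, 0.1161, 0.1161.
ρ(T) = max|λ| = 0.1647; 0.1647 < 1 ⇒ converges.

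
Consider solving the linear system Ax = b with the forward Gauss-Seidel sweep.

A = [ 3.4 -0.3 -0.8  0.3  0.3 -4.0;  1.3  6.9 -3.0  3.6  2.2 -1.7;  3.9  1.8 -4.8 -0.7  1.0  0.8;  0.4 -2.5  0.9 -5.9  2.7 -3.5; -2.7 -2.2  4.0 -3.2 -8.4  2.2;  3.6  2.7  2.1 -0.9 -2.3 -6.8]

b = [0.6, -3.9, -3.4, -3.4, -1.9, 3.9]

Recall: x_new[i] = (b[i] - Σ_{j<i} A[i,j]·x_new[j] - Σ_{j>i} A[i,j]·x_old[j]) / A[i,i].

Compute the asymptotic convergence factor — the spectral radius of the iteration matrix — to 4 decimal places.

Diagonal D = diag(3.4, 6.9, -4.8, -5.9, -8.4, -6.8); L, U strict lower/upper.
GS T = -(D+L)⁻¹U: row 0 first, T[0,1] = -(-0.3)/(3.4) = +0.0882; later rows by forward substitution.
  T[0,:] = [+0.0000, +0.0882, +0.2353, -0.0882, -0.0882, +1.1765]
  T[1,:] = [+0.0000, -0.0166, +0.3905, -0.5051, -0.3022, +0.0247]
  T[2,:] = [+0.0000, +0.0655, +0.3376, -0.4069, +0.0233, +1.1318]
  T[3,:] = [+0.0000, +0.0230, -0.0980, +0.1460, +0.5833, -0.3513]
  T[4,:] = [+0.0000, -0.0016, +0.0202, -0.0887, -0.1036, +0.5501]
  T[5,:] = [+0.0000, +0.0578, +0.3900, -0.3623, -0.2017, +0.8426]
eigenvalue magnitudes: 1.3347, 0.2007, 0.2007, 0.1502, 0.0439, 0.0000.
ρ(T) = max|λ| = 1.3347; 1.3347 > 1 ⇒ diverges.

1.3347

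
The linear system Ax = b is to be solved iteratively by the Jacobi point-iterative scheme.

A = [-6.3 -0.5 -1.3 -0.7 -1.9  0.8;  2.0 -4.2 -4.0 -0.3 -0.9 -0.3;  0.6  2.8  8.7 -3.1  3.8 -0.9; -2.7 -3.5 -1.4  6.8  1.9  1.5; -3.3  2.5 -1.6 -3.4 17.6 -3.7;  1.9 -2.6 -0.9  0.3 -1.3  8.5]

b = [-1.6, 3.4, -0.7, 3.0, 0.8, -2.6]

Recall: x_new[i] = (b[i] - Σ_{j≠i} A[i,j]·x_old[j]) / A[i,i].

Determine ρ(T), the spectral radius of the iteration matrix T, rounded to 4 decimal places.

Let D = diag(-6.3, -4.2, 8.7, 6.8, 17.6, 8.5); L, U the strict triangles.
Jacobi T = -D⁻¹(L+U): T[0,4] = -(-1.9)/(-6.3) = -0.3016; T[0,0] = 0.
  T[0,:] = [+0.0000, -0.0794, -0.2063, -0.1111, -0.3016, +0.1270]
  T[1,:] = [+0.4762, +0.0000, -0.9524, -0.0714, -0.2143, -0.0714]
  T[2,:] = [-0.0690, -0.3218, +0.0000, +0.3563, -0.4368, +0.1034]
  T[3,:] = [+0.3971, +0.5147, +0.2059, +0.0000, -0.2794, -0.2206]
  T[4,:] = [+0.1875, -0.1420, +0.0909, +0.1932, +0.0000, +0.2102]
  T[5,:] = [-0.2235, +0.3059, +0.1059, -0.0353, +0.1529, +0.0000]
|λ(T)| sorted: 0.8356, 0.5829, 0.5829, 0.3414, 0.3414, 0.3324.
ρ = 0.8356; 0.8356 < 1, so it converges for any x₀.

0.8356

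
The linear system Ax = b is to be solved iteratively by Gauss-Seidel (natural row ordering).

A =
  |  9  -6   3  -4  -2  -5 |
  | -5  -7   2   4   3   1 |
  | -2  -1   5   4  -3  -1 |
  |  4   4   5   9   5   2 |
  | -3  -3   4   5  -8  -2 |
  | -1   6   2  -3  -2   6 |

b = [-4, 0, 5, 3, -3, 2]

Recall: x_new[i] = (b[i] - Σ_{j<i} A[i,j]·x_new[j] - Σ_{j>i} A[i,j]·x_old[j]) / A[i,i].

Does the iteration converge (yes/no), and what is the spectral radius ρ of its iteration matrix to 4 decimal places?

no, ρ = 1.5836

Diagonal D = diag(9, -7, 5, 9, -8, 6); L, U strict lower/upper.
T_GS = -(D+L)⁻¹U: row 0 first, T[0,1] = -(-6)/(9) = +0.6667; later rows by forward substitution.
  T[0,:] = [+0.0000  +0.6667  -0.3333  +0.4444  +0.2222  +0.5556]
  T[1,:] = [+0.0000  -0.4762  +0.5238  +0.2540  +0.2698  -0.2540]
  T[2,:] = [+0.0000  +0.1714  -0.0286  -0.5714  +0.7429  +0.3714]
  T[3,:] = [+0.0000  -0.1799  -0.0688  +0.0071  -1.1869  -0.5626]
  T[4,:] = [+0.0000  -0.0981  -0.1287  -0.5432  -0.5549  -0.5290]
  T[5,:] = [+0.0000  +0.4075  -0.6471  -0.1670  -1.2589  -0.2349]
|λ(T)| sorted: 1.5836, 0.5720, 0.3822, 0.3822, 0.0267, 0.0000.
spectral radius ρ = 1.5836; 1.5836 > 1, so it fails to converge.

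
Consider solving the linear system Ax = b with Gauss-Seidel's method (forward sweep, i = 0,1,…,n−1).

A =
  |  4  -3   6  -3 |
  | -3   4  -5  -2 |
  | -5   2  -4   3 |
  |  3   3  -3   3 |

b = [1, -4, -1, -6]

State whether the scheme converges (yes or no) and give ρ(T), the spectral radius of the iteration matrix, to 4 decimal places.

A = D + L + U where D = diag(4, 4, -4, 3).
Gauss-Seidel: T = -(D+L)⁻¹U, row 0 first, T[0,2] = -(6)/(4) = -1.5000; later rows by forward substitution.
  T[0,:] = [+0.0000 +0.7500 -1.5000 +0.7500]
  T[1,:] = [+0.0000 +0.5625 +0.1250 +1.0625]
  T[2,:] = [+0.0000 -0.6562 +1.9375 +0.3438]
  T[3,:] = [+0.0000 -1.9688 +3.3125 -1.4688]
moduli |λ_i(T)| = 1.6983, 1.0583, 0.3912, 0.0000.
ρ = 1.6983; 1.6983 > 1: divergent.

no, ρ = 1.6983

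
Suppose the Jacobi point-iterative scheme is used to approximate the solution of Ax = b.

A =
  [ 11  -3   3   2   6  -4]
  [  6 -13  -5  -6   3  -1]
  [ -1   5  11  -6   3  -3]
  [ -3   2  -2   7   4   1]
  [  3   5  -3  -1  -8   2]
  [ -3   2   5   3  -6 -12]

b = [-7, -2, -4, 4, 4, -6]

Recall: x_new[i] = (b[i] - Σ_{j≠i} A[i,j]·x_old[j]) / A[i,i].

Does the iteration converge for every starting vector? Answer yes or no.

Split A = D + L + U, D = diag(11, -13, 11, 7, -8, -12).
Jacobi T = -D⁻¹(L+U): T[3,1] = -(2)/(7) = -0.2857; T[3,3] = 0.
  T[0,:] = [+0.0000  +0.2727  -0.2727  -0.1818  -0.5455  +0.3636]
  T[1,:] = [+0.4615  +0.0000  -0.3846  -0.4615  +0.2308  -0.0769]
  T[2,:] = [+0.0909  -0.4545  +0.0000  +0.5455  -0.2727  +0.2727]
  T[3,:] = [+0.4286  -0.2857  +0.2857  +0.0000  -0.5714  -0.1429]
  T[4,:] = [+0.3750  +0.6250  -0.3750  -0.1250  +0.0000  +0.2500]
  T[5,:] = [-0.2500  +0.1667  +0.4167  +0.2500  -0.5000  +0.0000]
moduli |λ_i(T)| = 1.1411, 0.6181, 0.6181, 0.5887, 0.5887, 0.0244.
ρ = 1.1411; 1.1411 > 1: divergent.

no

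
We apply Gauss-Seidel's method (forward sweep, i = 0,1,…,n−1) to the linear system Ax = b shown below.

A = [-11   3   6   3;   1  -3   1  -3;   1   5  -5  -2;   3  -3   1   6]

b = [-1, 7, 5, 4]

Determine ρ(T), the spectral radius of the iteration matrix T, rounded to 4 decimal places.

Split A = D + L + U, D = diag(-11, -3, -5, 6).
Gauss-Seidel: T = -(D+L)⁻¹U, row 0 first, T[0,3] = -(3)/(-11) = +0.2727; later rows by forward substitution.
  T[0,:] = [+0.0000  +0.2727  +0.5455  +0.2727]
  T[1,:] = [+0.0000  +0.0909  +0.5152  -0.9091]
  T[2,:] = [+0.0000  +0.1455  +0.6242  -1.2545]
  T[3,:] = [+0.0000  -0.1152  -0.1192  -0.3818]
eigenvalue magnitudes: 0.9365, 0.5691, 0.0341, 0.0000.
ρ = 0.9365; 0.9365 < 1: convergent.

0.9365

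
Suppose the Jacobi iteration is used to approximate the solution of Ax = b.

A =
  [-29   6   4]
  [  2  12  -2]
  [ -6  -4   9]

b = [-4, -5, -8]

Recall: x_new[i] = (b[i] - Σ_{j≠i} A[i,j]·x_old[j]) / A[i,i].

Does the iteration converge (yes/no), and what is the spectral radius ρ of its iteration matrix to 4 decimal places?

Split A = D + L + U, D = diag(-29, 12, 9).
T_J = -D⁻¹(L+U): T[0,1] = -(6)/(-29) = +0.2069; T[0,0] = 0.
  T[0,:] = [+0.0000 +0.2069 +0.1379]
  T[1,:] = [-0.1667 +0.0000 +0.1667]
  T[2,:] = [+0.6667 +0.4444 +0.0000]
|roots of det(T-λI)|: 0.4039, 0.2977, 0.1062.
ρ(T) = max|λ| = 0.4039; 0.4039 < 1 ⇒ converges.

yes, ρ = 0.4039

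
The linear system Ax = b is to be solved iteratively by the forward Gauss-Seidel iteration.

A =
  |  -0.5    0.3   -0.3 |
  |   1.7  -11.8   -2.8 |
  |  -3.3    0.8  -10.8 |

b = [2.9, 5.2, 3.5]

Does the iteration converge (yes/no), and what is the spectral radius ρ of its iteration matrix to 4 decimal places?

A = D + L + U where D = diag(-0.5, -11.8, -10.8).
GS T = -(D+L)⁻¹U: row 0 first, T[0,2] = -(-0.3)/(-0.5) = -0.6000; later rows by forward substitution.
  T[0,:] = [+0.0000, +0.6000, -0.6000]
  T[1,:] = [+0.0000, +0.0864, -0.3237]
  T[2,:] = [+0.0000, -0.1769, +0.1594]
eigenvalue magnitudes: 0.3650, 0.1192, 0.0000.
ρ = 0.3650; 0.3650 < 1, so it converges for any x₀.

yes, ρ = 0.3650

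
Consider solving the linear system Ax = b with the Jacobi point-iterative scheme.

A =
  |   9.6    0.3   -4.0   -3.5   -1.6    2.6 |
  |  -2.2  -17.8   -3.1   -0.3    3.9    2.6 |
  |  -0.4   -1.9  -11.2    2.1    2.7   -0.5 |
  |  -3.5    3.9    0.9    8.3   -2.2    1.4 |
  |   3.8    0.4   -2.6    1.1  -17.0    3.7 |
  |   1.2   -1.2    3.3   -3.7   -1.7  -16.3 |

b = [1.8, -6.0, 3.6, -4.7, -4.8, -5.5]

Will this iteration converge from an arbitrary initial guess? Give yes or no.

yes

Split A = D + L + U, D = diag(9.6, -17.8, -11.2, 8.3, -17, -16.3).
Jacobi T = -D⁻¹(L+U): T[2,3] = -(2.1)/(-11.2) = +0.1875; T[2,2] = 0.
  T[0,:] = [+0.0000 -0.0312 +0.4167 +0.3646 +0.1667 -0.2708]
  T[1,:] = [-0.1236 +0.0000 -0.1742 -0.0169 +0.2191 +0.1461]
  T[2,:] = [-0.0357 -0.1696 +0.0000 +0.1875 +0.2411 -0.0446]
  T[3,:] = [+0.4217 -0.4699 -0.1084 +0.0000 +0.2651 -0.1687]
  T[4,:] = [+0.2235 +0.0235 -0.1529 +0.0647 +0.0000 +0.2176]
  T[5,:] = [+0.0736 -0.0736 +0.2025 -0.2270 -0.1043 +0.0000]
|λ(T)| sorted: 0.6213, 0.4775, 0.4775, 0.3238, 0.1342, 0.1342.
spectral radius ρ = 0.6213; 0.6213 < 1 ⇒ converges.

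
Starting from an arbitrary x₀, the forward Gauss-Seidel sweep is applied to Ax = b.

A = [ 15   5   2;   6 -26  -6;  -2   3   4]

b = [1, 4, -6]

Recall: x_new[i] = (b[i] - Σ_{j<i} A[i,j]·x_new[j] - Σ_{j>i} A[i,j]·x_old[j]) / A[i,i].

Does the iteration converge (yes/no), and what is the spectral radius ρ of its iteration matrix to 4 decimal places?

yes, ρ = 0.2242

Write A = D+L+U with D = diag(15, -26, 4).
GS T = -(D+L)⁻¹U: row 0 first, T[0,2] = -(2)/(15) = -0.1333; later rows by forward substitution.
  T[0,:] = [+0.0000, -0.3333, -0.1333]
  T[1,:] = [+0.0000, -0.0769, -0.2615]
  T[2,:] = [+0.0000, -0.1090, +0.1295]
|roots of det(T-λI)|: 0.2242, 0.1716, 0.0000.
ρ(T) = max|λ| = 0.2242; 0.2242 < 1: convergent.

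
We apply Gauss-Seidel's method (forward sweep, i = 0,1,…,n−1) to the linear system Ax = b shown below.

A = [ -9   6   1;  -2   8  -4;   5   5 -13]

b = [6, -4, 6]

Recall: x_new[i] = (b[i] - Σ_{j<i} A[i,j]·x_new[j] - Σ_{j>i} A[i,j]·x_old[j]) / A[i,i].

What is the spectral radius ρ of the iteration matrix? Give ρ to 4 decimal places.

0.6194

A = D + L + U where D = diag(-9, 8, -13).
GS T = -(D+L)⁻¹U: row 0 first, T[0,2] = -(1)/(-9) = +0.1111; later rows by forward substitution.
  T[0,:] = [+0.0000  +0.6667  +0.1111]
  T[1,:] = [+0.0000  +0.1667  +0.5278]
  T[2,:] = [+0.0000  +0.3205  +0.2457]
|roots of det(T-λI)|: 0.6194, 0.2070, 0.0000.
spectral radius ρ = 0.6194; 0.6194 < 1 ⇒ converges.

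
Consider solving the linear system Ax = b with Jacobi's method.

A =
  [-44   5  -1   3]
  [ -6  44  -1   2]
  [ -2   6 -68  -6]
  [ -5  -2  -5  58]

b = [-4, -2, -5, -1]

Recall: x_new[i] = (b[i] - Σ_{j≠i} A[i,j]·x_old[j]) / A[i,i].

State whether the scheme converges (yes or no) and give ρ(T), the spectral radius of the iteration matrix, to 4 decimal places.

yes, ρ = 0.1648

A = D + L + U where D = diag(-44, 44, -68, 58).
Jacobi: T = -D⁻¹(L+U), T[2,3] = -(-6)/(-68) = -0.0882; T[2,2] = 0.
  T[0,:] = [+0.0000 +0.1136 -0.0227 +0.0682]
  T[1,:] = [+0.1364 +0.0000 +0.0227 -0.0455]
  T[2,:] = [-0.0294 +0.0882 +0.0000 -0.0882]
  T[3,:] = [+0.0862 +0.0345 +0.0862 +0.0000]
eigenvalue magnitudes: 0.1648, 0.1359, 0.0914, 0.0914.
ρ = 0.1648; 0.1648 < 1, so it converges for any x₀.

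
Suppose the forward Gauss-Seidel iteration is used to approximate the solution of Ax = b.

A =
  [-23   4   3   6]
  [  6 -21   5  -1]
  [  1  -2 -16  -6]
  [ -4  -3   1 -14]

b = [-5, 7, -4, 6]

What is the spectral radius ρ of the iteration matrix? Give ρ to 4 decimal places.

0.2078

Write A = D+L+U with D = diag(-23, -21, -16, -14).
GS T = -(D+L)⁻¹U: row 0 first, T[0,2] = -(3)/(-23) = +0.1304; later rows by forward substitution.
  T[0,:] = [+0.0000, +0.1739, +0.1304, +0.2609]
  T[1,:] = [+0.0000, +0.0497, +0.2754, +0.0269]
  T[2,:] = [+0.0000, +0.0047, -0.0263, -0.3621]
  T[3,:] = [+0.0000, -0.0600, -0.0981, -0.1062]
eigenvalue magnitudes: 0.2078, 0.1461, 0.1461, 0.0000.
spectral radius ρ = 0.2078; 0.2078 < 1: convergent.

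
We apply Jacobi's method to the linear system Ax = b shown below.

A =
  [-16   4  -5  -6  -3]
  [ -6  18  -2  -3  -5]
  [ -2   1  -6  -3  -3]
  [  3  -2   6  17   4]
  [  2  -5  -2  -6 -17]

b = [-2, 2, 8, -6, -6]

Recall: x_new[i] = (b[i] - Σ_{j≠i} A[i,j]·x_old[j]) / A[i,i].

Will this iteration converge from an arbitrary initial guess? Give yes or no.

Write A = D+L+U with D = diag(-16, 18, -6, 17, -17).
Jacobi T = -D⁻¹(L+U): T[2,3] = -(-3)/(-6) = -0.5000; T[2,2] = 0.
  T[0,:] = [+0.0000, +0.2500, -0.3125, -0.3750, -0.1875]
  T[1,:] = [+0.3333, +0.0000, +0.1111, +0.1667, +0.2778]
  T[2,:] = [-0.3333, +0.1667, +0.0000, -0.5000, -0.5000]
  T[3,:] = [-0.1765, +0.1176, -0.3529, +0.0000, -0.2353]
  T[4,:] = [+0.1176, -0.2941, -0.1176, -0.3529, +0.0000]
eigenvalue magnitudes: 0.8341, 0.3549, 0.3549, 0.2847, 0.1358.
ρ = 0.8341; 0.8341 < 1 ⇒ converges.

yes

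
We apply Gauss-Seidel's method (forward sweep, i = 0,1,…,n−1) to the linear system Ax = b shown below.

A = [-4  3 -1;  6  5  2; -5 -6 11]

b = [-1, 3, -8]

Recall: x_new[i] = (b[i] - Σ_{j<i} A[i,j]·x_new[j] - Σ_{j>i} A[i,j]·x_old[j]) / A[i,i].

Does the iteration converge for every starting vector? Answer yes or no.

yes

A = D + L + U where D = diag(-4, 5, 11).
Gauss-Seidel: T = -(D+L)⁻¹U, row 0 first, T[0,2] = -(-1)/(-4) = -0.2500; later rows by forward substitution.
  T[0,:] = [+0.0000 +0.7500 -0.2500]
  T[1,:] = [+0.0000 -0.9000 -0.1000]
  T[2,:] = [+0.0000 -0.1500 -0.1682]
moduli |λ_i(T)| = 0.9200, 0.1482, 0.0000.
spectral radius ρ = 0.9200; 0.9200 < 1, so it converges for any x₀.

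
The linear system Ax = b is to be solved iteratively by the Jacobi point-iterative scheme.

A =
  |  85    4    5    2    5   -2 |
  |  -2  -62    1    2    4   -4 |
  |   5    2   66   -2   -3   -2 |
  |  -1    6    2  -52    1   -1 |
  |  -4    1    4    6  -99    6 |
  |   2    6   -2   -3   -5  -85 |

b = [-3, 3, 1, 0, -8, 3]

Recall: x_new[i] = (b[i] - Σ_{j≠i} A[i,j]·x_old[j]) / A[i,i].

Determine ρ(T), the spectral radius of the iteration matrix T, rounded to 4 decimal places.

0.1599

Split A = D + L + U, D = diag(85, -62, 66, -52, -99, -85).
T_J = -D⁻¹(L+U): T[4,0] = -(-4)/(-99) = -0.0404; T[4,4] = 0.
  T[0,:] = [+0.0000, -0.0471, -0.0588, -0.0235, -0.0588, +0.0235]
  T[1,:] = [-0.0323, +0.0000, +0.0161, +0.0323, +0.0645, -0.0645]
  T[2,:] = [-0.0758, -0.0303, +0.0000, +0.0303, +0.0455, +0.0303]
  T[3,:] = [-0.0192, +0.1154, +0.0385, +0.0000, +0.0192, -0.0192]
  T[4,:] = [-0.0404, +0.0101, +0.0404, +0.0606, +0.0000, +0.0606]
  T[5,:] = [+0.0235, +0.0706, -0.0235, -0.0353, -0.0588, +0.0000]
eigenvalue magnitudes: 0.1599, 0.0917, 0.0917, 0.0750, 0.0130, 0.0130.
spectral radius ρ = 0.1599; 0.1599 < 1: convergent.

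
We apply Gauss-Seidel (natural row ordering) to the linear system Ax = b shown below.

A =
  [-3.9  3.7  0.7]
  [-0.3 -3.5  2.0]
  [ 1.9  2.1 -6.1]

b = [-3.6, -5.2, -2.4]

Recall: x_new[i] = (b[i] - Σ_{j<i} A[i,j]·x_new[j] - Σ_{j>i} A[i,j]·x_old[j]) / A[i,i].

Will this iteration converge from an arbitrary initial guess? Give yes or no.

yes

A = D + L + U where D = diag(-3.9, -3.5, -6.1).
T_GS = -(D+L)⁻¹U: row 0 first, T[0,1] = -(3.7)/(-3.9) = +0.9487; later rows by forward substitution.
  T[0,:] = [+0.0000  +0.9487  +0.1795]
  T[1,:] = [+0.0000  -0.0813  +0.5560]
  T[2,:] = [+0.0000  +0.2675  +0.2473]
|λ(T)| sorted: 0.5022, 0.3362, 0.0000.
spectral radius ρ = 0.5022; 0.5022 < 1, so it converges for any x₀.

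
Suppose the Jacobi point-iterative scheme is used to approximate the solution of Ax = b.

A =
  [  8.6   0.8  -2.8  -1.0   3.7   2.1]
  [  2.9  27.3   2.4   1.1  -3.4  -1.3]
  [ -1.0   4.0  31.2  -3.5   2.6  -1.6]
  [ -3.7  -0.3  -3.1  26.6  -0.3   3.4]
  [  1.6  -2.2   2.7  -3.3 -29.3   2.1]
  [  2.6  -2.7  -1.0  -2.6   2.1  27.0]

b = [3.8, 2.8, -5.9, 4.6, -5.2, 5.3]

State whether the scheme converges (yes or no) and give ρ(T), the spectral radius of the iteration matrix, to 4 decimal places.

yes, ρ = 0.3071

Split A = D + L + U, D = diag(8.6, 27.3, 31.2, 26.6, -29.3, 27).
Jacobi T = -D⁻¹(L+U): T[1,4] = -(-3.4)/(27.3) = +0.1245; T[1,1] = 0.
  T[0,:] = [+0.0000, -0.0930, +0.3256, +0.1163, -0.4302, -0.2442]
  T[1,:] = [-0.1062, +0.0000, -0.0879, -0.0403, +0.1245, +0.0476]
  T[2,:] = [+0.0321, -0.1282, +0.0000, +0.1122, -0.0833, +0.0513]
  T[3,:] = [+0.1391, +0.0113, +0.1165, +0.0000, +0.0113, -0.1278]
  T[4,:] = [+0.0546, -0.0751, +0.0922, -0.1126, +0.0000, +0.0717]
  T[5,:] = [-0.0963, +0.1000, +0.0370, +0.0963, -0.0778, +0.0000]
eigenvalue magnitudes: 0.3071, 0.1911, 0.1911, 0.1819, 0.1819, 0.0772.
ρ = 0.3071; 0.3071 < 1: convergent.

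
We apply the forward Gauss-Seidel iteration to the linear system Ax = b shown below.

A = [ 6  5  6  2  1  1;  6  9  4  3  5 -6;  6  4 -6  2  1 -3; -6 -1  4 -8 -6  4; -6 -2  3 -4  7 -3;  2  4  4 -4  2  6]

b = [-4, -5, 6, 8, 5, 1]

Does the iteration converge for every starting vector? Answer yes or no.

no

A = D + L + U where D = diag(6, 9, -6, -8, 7, 6).
GS T = -(D+L)⁻¹U: row 0 first, T[0,4] = -(1)/(6) = -0.1667; later rows by forward substitution.
  T[0,:] = [+0.0000, -0.8333, -1.0000, -0.3333, -0.1667, -0.1667]
  T[1,:] = [+0.0000, +0.5556, +0.2222, -0.1111, -0.4444, +0.7778]
  T[2,:] = [+0.0000, -0.4630, -0.8519, -0.0741, -0.2963, -0.1481]
  T[3,:] = [+0.0000, +0.3241, +0.2963, +0.2269, -0.7176, +0.4537]
  T[4,:] = [+0.0000, -0.1720, -0.2593, -0.1561, -0.5529, +0.8307]
  T[5,:] = [+0.0000, +0.4894, +1.0370, +0.4378, +0.2553, -0.3386]
moduli |λ_i(T)| = 1.6445, 0.6429, 0.2993, 0.2993, 0.1397, 0.0000.
ρ(T) = max|λ| = 1.6445; 1.6445 > 1: divergent.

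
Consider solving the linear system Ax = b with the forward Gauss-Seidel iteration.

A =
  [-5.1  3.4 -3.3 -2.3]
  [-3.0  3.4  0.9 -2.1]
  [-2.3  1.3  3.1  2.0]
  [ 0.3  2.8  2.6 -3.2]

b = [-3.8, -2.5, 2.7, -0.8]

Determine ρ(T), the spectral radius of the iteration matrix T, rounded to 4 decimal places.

1.2894

Diagonal D = diag(-5.1, 3.4, 3.1, -3.2); L, U strict lower/upper.
Gauss-Seidel: T = -(D+L)⁻¹U, row 0 first, T[0,1] = -(3.4)/(-5.1) = +0.6667; later rows by forward substitution.
  T[0,:] = [+0.0000, +0.6667, -0.6471, -0.4510]
  T[1,:] = [+0.0000, +0.5882, -0.8356, +0.2197]
  T[2,:] = [+0.0000, +0.2479, -0.1296, -1.0719]
  T[3,:] = [+0.0000, +0.7787, -0.8972, -0.7209]
moduli |λ_i(T)| = 1.2894, 1.0350, 0.0080, 0.0000.
spectral radius ρ = 1.2894; 1.2894 > 1, so it fails to converge.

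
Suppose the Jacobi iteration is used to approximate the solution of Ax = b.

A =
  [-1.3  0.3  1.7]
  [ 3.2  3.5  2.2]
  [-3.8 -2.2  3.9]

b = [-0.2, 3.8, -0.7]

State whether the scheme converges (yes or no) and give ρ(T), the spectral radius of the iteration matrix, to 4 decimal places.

Let D = diag(-1.3, 3.5, 3.9); L, U the strict triangles.
Jacobi T = -D⁻¹(L+U): T[0,2] = -(1.7)/(-1.3) = +1.3077; T[0,0] = 0.
  T[0,:] = [+0.0000  +0.2308  +1.3077]
  T[1,:] = [-0.9143  +0.0000  -0.6286]
  T[2,:] = [+0.9744  +0.5641  +0.0000]
|λ(T)| sorted: 1.1826, 0.8306, 0.8306.
ρ = 1.1826; 1.1826 > 1 ⇒ diverges.

no, ρ = 1.1826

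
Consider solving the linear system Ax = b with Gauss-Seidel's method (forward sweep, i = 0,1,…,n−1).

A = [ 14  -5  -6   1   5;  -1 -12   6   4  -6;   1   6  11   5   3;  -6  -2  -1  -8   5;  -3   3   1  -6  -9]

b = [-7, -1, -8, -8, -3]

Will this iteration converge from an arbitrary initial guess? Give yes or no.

Split A = D + L + U, D = diag(14, -12, 11, -8, -9).
Gauss-Seidel: T = -(D+L)⁻¹U, row 0 first, T[0,4] = -(5)/(14) = -0.3571; later rows by forward substitution.
  T[0,:] = [+0.0000  +0.3571  +0.4286  -0.0714  -0.3571]
  T[1,:] = [+0.0000  -0.0298  +0.4643  +0.3393  -0.4702]
  T[2,:] = [+0.0000  -0.0162  -0.2922  -0.6331  +0.0162]
  T[3,:] = [+0.0000  -0.2584  -0.4010  +0.0479  +1.0084]
  T[4,:] = [+0.0000  +0.0415  +0.2468  +0.0346  -0.7082]
moduli |λ_i(T)| = 0.9392, 0.2860, 0.2509, 0.2509, 0.0000.
spectral radius ρ = 0.9392; 0.9392 < 1: convergent.

yes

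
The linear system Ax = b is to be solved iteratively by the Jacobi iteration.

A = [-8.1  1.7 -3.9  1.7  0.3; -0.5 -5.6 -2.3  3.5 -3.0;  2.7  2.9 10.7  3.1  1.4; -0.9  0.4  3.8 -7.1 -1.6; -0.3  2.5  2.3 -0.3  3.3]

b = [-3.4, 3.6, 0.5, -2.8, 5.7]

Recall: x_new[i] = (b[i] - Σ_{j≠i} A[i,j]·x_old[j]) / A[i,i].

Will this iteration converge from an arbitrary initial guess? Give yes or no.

Split A = D + L + U, D = diag(-8.1, -5.6, 10.7, -7.1, 3.3).
Jacobi: T = -D⁻¹(L+U), T[2,1] = -(2.9)/(10.7) = -0.2710; T[2,2] = 0.
  T[0,:] = [+0.0000 +0.2099 -0.4815 +0.2099 +0.0370]
  T[1,:] = [-0.0893 +0.0000 -0.4107 +0.6250 -0.5357]
  T[2,:] = [-0.2523 -0.2710 +0.0000 -0.2897 -0.1308]
  T[3,:] = [-0.1268 +0.0563 +0.5352 +0.0000 -0.2254]
  T[4,:] = [+0.0909 -0.7576 -0.6970 +0.0909 +0.0000]
|roots of det(T-λI)|: 0.8806, 0.5126, 0.5126, 0.1711, 0.1634.
ρ = 0.8806; 0.8806 < 1 ⇒ converges.

yes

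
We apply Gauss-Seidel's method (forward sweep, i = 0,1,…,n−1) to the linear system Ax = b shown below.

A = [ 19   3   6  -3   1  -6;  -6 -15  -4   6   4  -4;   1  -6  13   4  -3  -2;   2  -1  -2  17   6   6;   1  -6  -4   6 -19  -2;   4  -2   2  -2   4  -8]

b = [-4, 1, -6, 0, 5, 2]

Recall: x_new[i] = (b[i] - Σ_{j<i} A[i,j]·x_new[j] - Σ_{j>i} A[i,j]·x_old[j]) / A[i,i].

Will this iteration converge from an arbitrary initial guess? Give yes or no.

yes

Let D = diag(19, -15, 13, 17, -19, -8); L, U the strict triangles.
T_GS = -(D+L)⁻¹U: row 0 first, T[0,2] = -(6)/(19) = -0.3158; later rows by forward substitution.
  T[0,:] = [+0.0000 -0.1579 -0.3158 +0.1579 -0.0526 +0.3158]
  T[1,:] = [+0.0000 +0.0632 -0.1404 +0.3368 +0.2877 -0.3930]
  T[2,:] = [+0.0000 +0.0413 -0.0405 -0.1644 +0.3676 -0.0518]
  T[3,:] = [+0.0000 +0.0271 +0.0241 -0.0181 -0.2866 -0.4193]
  T[4,:] = [+0.0000 -0.0284 +0.0438 -0.0692 -0.2615 -0.0860]
  T[5,:] = [+0.0000 -0.1054 -0.1170 -0.0764 -0.0655 +0.3050]
eigenvalue magnitudes: 0.5200, 0.2297, 0.2297, 0.1012, 0.0867, 0.0000.
ρ(T) = max|λ| = 0.5200; 0.5200 < 1: convergent.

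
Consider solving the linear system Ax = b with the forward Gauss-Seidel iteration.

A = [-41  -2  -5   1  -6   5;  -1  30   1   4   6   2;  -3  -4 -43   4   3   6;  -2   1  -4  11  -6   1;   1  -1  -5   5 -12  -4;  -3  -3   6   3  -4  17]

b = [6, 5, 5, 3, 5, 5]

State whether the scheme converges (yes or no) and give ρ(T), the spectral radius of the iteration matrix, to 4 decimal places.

A = D + L + U where D = diag(-41, 30, -43, 11, -12, 17).
T_GS = -(D+L)⁻¹U: row 0 first, T[0,2] = -(-5)/(-41) = -0.1220; later rows by forward substitution.
  T[0,:] = [+0.0000  -0.0488  -0.1220  +0.0244  -0.1463  +0.1220]
  T[1,:] = [+0.0000  -0.0016  -0.0374  -0.1325  -0.2049  -0.0626]
  T[2,:] = [+0.0000  +0.0036  +0.0120  +0.1036  +0.0990  +0.1369]
  T[3,:] = [+0.0000  -0.0074  -0.0144  +0.0542  +0.5735  -0.0133]
  T[4,:] = [+0.0000  -0.0085  -0.0180  -0.0075  +0.2026  -0.3805]
  T[5,:] = [+0.0000  -0.0108  -0.0341  -0.0670  -0.1505  -0.1250]
moduli |λ_i(T)| = 0.3904, 0.1415, 0.1415, 0.0533, 0.0116, 0.0000.
spectral radius ρ = 0.3904; 0.3904 < 1 ⇒ converges.

yes, ρ = 0.3904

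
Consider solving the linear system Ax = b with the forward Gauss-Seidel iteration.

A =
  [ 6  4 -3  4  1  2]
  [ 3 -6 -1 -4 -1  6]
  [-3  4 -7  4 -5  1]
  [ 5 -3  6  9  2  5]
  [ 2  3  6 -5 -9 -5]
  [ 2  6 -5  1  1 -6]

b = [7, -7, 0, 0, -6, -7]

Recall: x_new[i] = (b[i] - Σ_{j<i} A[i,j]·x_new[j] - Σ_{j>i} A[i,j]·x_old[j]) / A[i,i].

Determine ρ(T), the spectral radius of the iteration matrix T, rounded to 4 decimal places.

1.3057

A = D + L + U where D = diag(6, -6, -7, 9, -9, -6).
Gauss-Seidel: T = -(D+L)⁻¹U, row 0 first, T[0,3] = -(4)/(6) = -0.6667; later rows by forward substitution.
  T[0,:] = [+0.0000 -0.6667 +0.5000 -0.6667 -0.1667 -0.3333]
  T[1,:] = [+0.0000 -0.3333 +0.0833 -1.0000 -0.2500 +0.8333]
  T[2,:] = [+0.0000 +0.0952 -0.1667 +0.2857 -0.7857 +0.7619]
  T[3,:] = [+0.0000 +0.1958 -0.1389 -0.1534 +0.3108 -0.6005]
  T[4,:] = [+0.0000 -0.3045 +0.1049 -0.2058 -0.8169 +0.4897]
  T[5,:] = [+0.0000 -0.6530 +0.3832 -1.5202 +0.2649 +0.0688]
|roots of det(T-λI)|: 1.3057, 0.5297, 0.4096, 0.4096, 0.0225, 0.0000.
spectral radius ρ = 1.3057; 1.3057 > 1: divergent.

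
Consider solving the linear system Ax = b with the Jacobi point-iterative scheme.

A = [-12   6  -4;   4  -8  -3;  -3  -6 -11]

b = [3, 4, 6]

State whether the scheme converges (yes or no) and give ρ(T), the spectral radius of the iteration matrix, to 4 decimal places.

Diagonal D = diag(-12, -8, -11); L, U strict lower/upper.
T_J = -D⁻¹(L+U): T[0,1] = -(6)/(-12) = +0.5000; T[0,0] = 0.
  T[0,:] = [+0.0000, +0.5000, -0.3333]
  T[1,:] = [+0.5000, +0.0000, -0.3750]
  T[2,:] = [-0.2727, -0.5455, +0.0000]
|eigenvalues of T|: 0.8448, 0.5236, 0.3211.
ρ = 0.8448; 0.8448 < 1, so it converges for any x₀.

yes, ρ = 0.8448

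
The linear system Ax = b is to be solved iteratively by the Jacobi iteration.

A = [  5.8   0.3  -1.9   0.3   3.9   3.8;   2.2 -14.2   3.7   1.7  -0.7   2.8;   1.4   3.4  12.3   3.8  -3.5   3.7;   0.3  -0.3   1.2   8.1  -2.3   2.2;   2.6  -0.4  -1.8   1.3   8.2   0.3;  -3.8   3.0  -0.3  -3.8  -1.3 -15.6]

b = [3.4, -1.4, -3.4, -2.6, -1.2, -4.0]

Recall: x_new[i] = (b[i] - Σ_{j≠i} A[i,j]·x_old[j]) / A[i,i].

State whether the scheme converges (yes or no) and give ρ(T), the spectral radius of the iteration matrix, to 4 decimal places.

Let D = diag(5.8, -14.2, 12.3, 8.1, 8.2, -15.6); L, U the strict triangles.
T_J = -D⁻¹(L+U): T[5,3] = -(-3.8)/(-15.6) = -0.2436; T[5,5] = 0.
  T[0,:] = [+0.0000, -0.0517, +0.3276, -0.0517, -0.6724, -0.6552]
  T[1,:] = [+0.1549, +0.0000, +0.2606, +0.1197, -0.0493, +0.1972]
  T[2,:] = [-0.1138, -0.2764, +0.0000, -0.3089, +0.2846, -0.3008]
  T[3,:] = [-0.0370, +0.0370, -0.1481, +0.0000, +0.2840, -0.2716]
  T[4,:] = [-0.3171, +0.0488, +0.2195, -0.1585, +0.0000, -0.0366]
  T[5,:] = [-0.2436, +0.1923, -0.0192, -0.2436, -0.0833, +0.0000]
|roots of det(T-λI)|: 0.6833, 0.5046, 0.3823, 0.3024, 0.2782, 0.2782.
spectral radius ρ = 0.6833; 0.6833 < 1, so it converges for any x₀.

yes, ρ = 0.6833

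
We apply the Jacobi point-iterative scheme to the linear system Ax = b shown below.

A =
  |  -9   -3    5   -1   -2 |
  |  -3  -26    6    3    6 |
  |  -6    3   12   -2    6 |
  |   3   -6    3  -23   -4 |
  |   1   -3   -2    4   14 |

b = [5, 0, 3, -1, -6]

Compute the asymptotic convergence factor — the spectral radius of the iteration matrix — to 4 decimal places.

Split A = D + L + U, D = diag(-9, -26, 12, -23, 14).
Jacobi: T = -D⁻¹(L+U), T[3,1] = -(-6)/(-23) = -0.2609; T[3,3] = 0.
  T[0,:] = [+0.0000 -0.3333 +0.5556 -0.1111 -0.2222]
  T[1,:] = [-0.1154 +0.0000 +0.2308 +0.1154 +0.2308]
  T[2,:] = [+0.5000 -0.2500 +0.0000 +0.1667 -0.5000]
  T[3,:] = [+0.1304 -0.2609 +0.1304 +0.0000 -0.1739]
  T[4,:] = [-0.0714 +0.2143 +0.1429 -0.2857 +0.0000]
moduli |λ_i(T)| = 0.5233, 0.4125, 0.4125, 0.1473, 0.1473.
ρ = 0.5233; 0.5233 < 1, so it converges for any x₀.

0.5233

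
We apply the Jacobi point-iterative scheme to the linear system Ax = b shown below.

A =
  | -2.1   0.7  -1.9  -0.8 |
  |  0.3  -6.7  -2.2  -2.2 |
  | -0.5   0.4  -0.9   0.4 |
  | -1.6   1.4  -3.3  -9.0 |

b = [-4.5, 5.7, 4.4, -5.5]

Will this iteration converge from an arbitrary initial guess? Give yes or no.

yes

Write A = D+L+U with D = diag(-2.1, -6.7, -0.9, -9).
T_J = -D⁻¹(L+U): T[0,3] = -(-0.8)/(-2.1) = -0.3810; T[0,0] = 0.
  T[0,:] = [+0.0000  +0.3333  -0.9048  -0.3810]
  T[1,:] = [+0.0448  +0.0000  -0.3284  -0.3284]
  T[2,:] = [-0.5556  +0.4444  +0.0000  +0.4444]
  T[3,:] = [-0.1778  +0.1556  -0.3667  +0.0000]
|λ(T)| sorted: 0.5835, 0.4239, 0.4239, 0.0950.
spectral radius ρ = 0.5835; 0.5835 < 1, so it converges for any x₀.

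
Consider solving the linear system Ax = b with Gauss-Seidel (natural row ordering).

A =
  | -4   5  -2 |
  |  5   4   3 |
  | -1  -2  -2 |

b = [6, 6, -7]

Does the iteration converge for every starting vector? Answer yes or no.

Diagonal D = diag(-4, 4, -2); L, U strict lower/upper.
T_GS = -(D+L)⁻¹U: row 0 first, T[0,1] = -(5)/(-4) = +1.2500; later rows by forward substitution.
  T[0,:] = [+0.0000  +1.2500  -0.5000]
  T[1,:] = [+0.0000  -1.5625  -0.1250]
  T[2,:] = [+0.0000  +0.9375  +0.3750]
eigenvalue magnitudes: 1.5000, 0.3125, 0.0000.
spectral radius ρ = 1.5000; 1.5000 > 1: divergent.

no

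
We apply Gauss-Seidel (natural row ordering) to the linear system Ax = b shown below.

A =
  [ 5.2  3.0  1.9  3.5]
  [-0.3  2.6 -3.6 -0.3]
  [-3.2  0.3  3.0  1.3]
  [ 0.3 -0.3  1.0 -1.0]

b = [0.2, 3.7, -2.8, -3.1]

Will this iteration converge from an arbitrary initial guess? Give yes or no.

no

A = D + L + U where D = diag(5.2, 2.6, 3, -1).
GS T = -(D+L)⁻¹U: row 0 first, T[0,3] = -(3.5)/(5.2) = -0.6731; later rows by forward substitution.
  T[0,:] = [+0.0000, -0.5769, -0.3654, -0.6731]
  T[1,:] = [+0.0000, -0.0666, +1.3425, +0.0377]
  T[2,:] = [+0.0000, -0.6087, -0.5240, -1.1551]
  T[3,:] = [+0.0000, -0.7618, -1.0363, -1.3683]
|λ(T)| sorted: 1.6143, 0.4789, 0.1343, 0.0000.
ρ(T) = max|λ| = 1.6143; 1.6143 > 1, so it fails to converge.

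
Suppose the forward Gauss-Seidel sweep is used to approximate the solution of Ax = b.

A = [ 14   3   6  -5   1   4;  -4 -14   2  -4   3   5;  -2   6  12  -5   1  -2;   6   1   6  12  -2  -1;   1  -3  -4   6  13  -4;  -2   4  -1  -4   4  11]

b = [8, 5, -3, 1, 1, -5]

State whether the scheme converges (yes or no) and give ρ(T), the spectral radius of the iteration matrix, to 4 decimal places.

yes, ρ = 0.8486

Write A = D+L+U with D = diag(14, -14, 12, 12, 13, 11).
T_GS = -(D+L)⁻¹U: row 0 first, T[0,5] = -(4)/(14) = -0.2857; later rows by forward substitution.
  T[0,:] = [+0.0000, -0.2143, -0.4286, +0.3571, -0.0714, -0.2857]
  T[1,:] = [+0.0000, +0.0612, +0.2653, -0.3878, +0.2347, +0.4388]
  T[2,:] = [+0.0000, -0.0663, -0.2041, +0.6701, -0.2126, -0.1003]
  T[3,:] = [+0.0000, +0.1352, +0.2942, -0.4813, +0.2891, +0.2398]
  T[4,:] = [+0.0000, -0.0522, -0.1044, +0.3114, -0.1392, +0.2894]
  T[5,:] = [+0.0000, +0.0009, -0.0480, -0.0214, +0.0381, -0.2387]
|roots of det(T-λI)|: 0.8486, 0.3009, 0.1009, 0.1009, 0.0457, 0.0000.
spectral radius ρ = 0.8486; 0.8486 < 1 ⇒ converges.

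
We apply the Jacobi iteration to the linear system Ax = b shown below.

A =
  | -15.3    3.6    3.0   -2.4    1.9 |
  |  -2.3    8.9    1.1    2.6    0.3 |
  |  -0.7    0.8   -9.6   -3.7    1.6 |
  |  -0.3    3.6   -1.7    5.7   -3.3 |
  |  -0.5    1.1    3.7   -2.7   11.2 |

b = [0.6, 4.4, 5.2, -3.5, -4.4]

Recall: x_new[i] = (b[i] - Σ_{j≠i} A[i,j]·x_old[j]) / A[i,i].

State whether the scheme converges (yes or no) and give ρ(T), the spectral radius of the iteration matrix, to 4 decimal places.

Diagonal D = diag(-15.3, 8.9, -9.6, 5.7, 11.2); L, U strict lower/upper.
Jacobi: T = -D⁻¹(L+U), T[4,0] = -(-0.5)/(11.2) = +0.0446; T[4,4] = 0.
  T[0,:] = [+0.0000  +0.2353  +0.1961  -0.1569  +0.1242]
  T[1,:] = [+0.2584  +0.0000  -0.1236  -0.2921  -0.0337]
  T[2,:] = [-0.0729  +0.0833  +0.0000  -0.3854  +0.1667]
  T[3,:] = [+0.0526  -0.6316  +0.2982  +0.0000  +0.5789]
  T[4,:] = [+0.0446  -0.0982  -0.3304  +0.2411  +0.0000]
|λ(T)| sorted: 0.6255, 0.4571, 0.4244, 0.4244, 0.1684.
ρ(T) = max|λ| = 0.6255; 0.6255 < 1, so it converges for any x₀.

yes, ρ = 0.6255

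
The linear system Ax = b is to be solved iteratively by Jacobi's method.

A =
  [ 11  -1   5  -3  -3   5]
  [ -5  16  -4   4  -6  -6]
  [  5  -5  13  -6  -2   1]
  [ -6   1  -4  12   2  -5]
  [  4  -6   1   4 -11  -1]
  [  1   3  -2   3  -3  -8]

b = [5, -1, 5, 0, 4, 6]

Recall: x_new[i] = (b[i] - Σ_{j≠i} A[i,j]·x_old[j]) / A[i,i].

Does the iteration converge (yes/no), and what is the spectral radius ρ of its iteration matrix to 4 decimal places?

no, ρ = 1.1852

Diagonal D = diag(11, 16, 13, 12, -11, -8); L, U strict lower/upper.
Jacobi T = -D⁻¹(L+U): T[5,3] = -(3)/(-8) = +0.3750; T[5,5] = 0.
  T[0,:] = [+0.0000  +0.0909  -0.4545  +0.2727  +0.2727  -0.4545]
  T[1,:] = [+0.3125  +0.0000  +0.2500  -0.2500  +0.3750  +0.3750]
  T[2,:] = [-0.3846  +0.3846  +0.0000  +0.4615  +0.1538  -0.0769]
  T[3,:] = [+0.5000  -0.0833  +0.3333  +0.0000  -0.1667  +0.4167]
  T[4,:] = [+0.3636  -0.5455  +0.0909  +0.3636  +0.0000  -0.0909]
  T[5,:] = [+0.1250  +0.3750  -0.2500  +0.3750  -0.3750  +0.0000]
moduli |λ_i(T)| = 1.1852, 0.5606, 0.5606, 0.3414, 0.3414, 0.1885.
ρ(T) = max|λ| = 1.1852; 1.1852 > 1, so it fails to converge.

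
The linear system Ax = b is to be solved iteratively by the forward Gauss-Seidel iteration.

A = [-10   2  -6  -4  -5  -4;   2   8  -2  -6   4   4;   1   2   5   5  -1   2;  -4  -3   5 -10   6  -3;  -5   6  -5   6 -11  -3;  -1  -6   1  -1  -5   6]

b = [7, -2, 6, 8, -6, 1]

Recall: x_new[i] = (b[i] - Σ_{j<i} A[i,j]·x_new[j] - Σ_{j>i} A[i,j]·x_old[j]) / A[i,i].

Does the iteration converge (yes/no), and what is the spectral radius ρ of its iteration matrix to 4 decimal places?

A = D + L + U where D = diag(-10, 8, 5, -10, -11, 6).
Gauss-Seidel: T = -(D+L)⁻¹U, row 0 first, T[0,4] = -(-5)/(-10) = -0.5000; later rows by forward substitution.
  T[0,:] = [+0.0000  +0.2000  -0.6000  -0.4000  -0.5000  -0.4000]
  T[1,:] = [+0.0000  -0.0500  +0.4000  +0.8500  -0.3750  -0.4000]
  T[2,:] = [+0.0000  -0.0200  -0.0400  -1.2600  +0.4500  -0.1600]
  T[3,:] = [+0.0000  -0.0750  +0.1000  -0.7250  +1.1375  -0.1000]
  T[4,:] = [+0.0000  -0.1500  +0.5636  +0.8227  +0.4386  -0.2909]
  T[5,:] = [+0.0000  -0.1508  +0.7930  +1.5581  +0.0218  -0.6991]
|λ(T)| sorted: 1.5753, 0.4656, 0.4656, 0.3401, 0.0117, 0.0000.
spectral radius ρ = 1.5753; 1.5753 > 1, so it fails to converge.

no, ρ = 1.5753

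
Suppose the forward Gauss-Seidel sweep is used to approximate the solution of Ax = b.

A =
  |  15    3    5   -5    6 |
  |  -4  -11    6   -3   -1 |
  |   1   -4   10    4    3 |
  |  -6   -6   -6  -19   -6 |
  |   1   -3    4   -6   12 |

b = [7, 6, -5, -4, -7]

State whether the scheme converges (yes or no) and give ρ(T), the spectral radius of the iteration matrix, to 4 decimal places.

yes, ρ = 0.6126

Split A = D + L + U, D = diag(15, -11, 10, -19, 12).
GS T = -(D+L)⁻¹U: row 0 first, T[0,2] = -(5)/(15) = -0.3333; later rows by forward substitution.
  T[0,:] = [+0.0000 -0.2000 -0.3333 +0.3333 -0.4000]
  T[1,:] = [+0.0000 +0.0727 +0.6667 -0.3939 +0.0545]
  T[2,:] = [+0.0000 +0.0491 +0.3000 -0.5909 -0.2382]
  T[3,:] = [+0.0000 +0.0247 -0.2000 +0.2057 -0.1315]
  T[4,:] = [+0.0000 +0.0308 -0.0056 +0.1736 +0.0606]
|eigenvalues of T|: 0.6126, 0.1252, 0.1224, 0.1224, 0.0000.
ρ = 0.6126; 0.6126 < 1 ⇒ converges.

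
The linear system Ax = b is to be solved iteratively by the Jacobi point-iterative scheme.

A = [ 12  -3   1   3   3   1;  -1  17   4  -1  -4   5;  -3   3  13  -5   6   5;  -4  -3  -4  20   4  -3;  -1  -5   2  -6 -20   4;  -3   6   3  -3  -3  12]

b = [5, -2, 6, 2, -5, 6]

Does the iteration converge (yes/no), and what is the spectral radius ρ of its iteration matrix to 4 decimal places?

yes, ρ = 0.8361

Write A = D+L+U with D = diag(12, 17, 13, 20, -20, 12).
Jacobi T = -D⁻¹(L+U): T[2,0] = -(-3)/(13) = +0.2308; T[2,2] = 0.
  T[0,:] = [+0.0000 +0.2500 -0.0833 -0.2500 -0.2500 -0.0833]
  T[1,:] = [+0.0588 +0.0000 -0.2353 +0.0588 +0.2353 -0.2941]
  T[2,:] = [+0.2308 -0.2308 +0.0000 +0.3846 -0.4615 -0.3846]
  T[3,:] = [+0.2000 +0.1500 +0.2000 +0.0000 -0.2000 +0.1500]
  T[4,:] = [-0.0500 -0.2500 +0.1000 -0.3000 +0.0000 +0.2000]
  T[5,:] = [+0.2500 -0.5000 -0.2500 +0.2500 +0.2500 +0.0000]
|λ(T)| sorted: 0.8361, 0.4583, 0.4583, 0.3129, 0.2629, 0.2629.
spectral radius ρ = 0.8361; 0.8361 < 1 ⇒ converges.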